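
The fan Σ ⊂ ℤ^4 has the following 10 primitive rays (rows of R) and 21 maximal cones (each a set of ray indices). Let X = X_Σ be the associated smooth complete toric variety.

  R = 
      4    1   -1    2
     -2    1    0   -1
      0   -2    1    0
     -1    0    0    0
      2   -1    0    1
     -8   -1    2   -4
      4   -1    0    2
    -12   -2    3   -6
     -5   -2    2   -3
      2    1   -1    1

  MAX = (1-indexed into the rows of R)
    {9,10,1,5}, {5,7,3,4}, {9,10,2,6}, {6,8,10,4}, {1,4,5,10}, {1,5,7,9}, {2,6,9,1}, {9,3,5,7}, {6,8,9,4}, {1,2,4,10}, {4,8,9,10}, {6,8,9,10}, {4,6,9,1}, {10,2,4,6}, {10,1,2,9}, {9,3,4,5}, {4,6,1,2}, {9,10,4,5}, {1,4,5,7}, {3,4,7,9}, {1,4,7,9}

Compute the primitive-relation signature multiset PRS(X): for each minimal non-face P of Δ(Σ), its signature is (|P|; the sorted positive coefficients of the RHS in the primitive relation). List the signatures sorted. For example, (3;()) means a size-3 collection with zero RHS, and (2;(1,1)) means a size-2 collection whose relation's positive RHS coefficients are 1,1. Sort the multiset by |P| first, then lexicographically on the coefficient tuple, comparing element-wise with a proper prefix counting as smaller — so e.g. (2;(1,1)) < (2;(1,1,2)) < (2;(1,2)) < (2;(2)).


Primitive collections (20):

  P={2,5}:  v_{2} + v_{5} = 0  →  sig = (2;())
  P={1,3}:  v_{1} + v_{3} = v_{7}  →  sig = (2;(1))
  P={1,8}:  v_{1} + v_{8} = v_{6}  →  sig = (2;(1))
  P={3,10}:  v_{3} + v_{10} = v_{5}  →  sig = (2;(1))
  P={5,6}:  v_{5} + v_{6} = v_{4} + v_{9}  →  sig = (2;(1,1))
  P={7,10}:  v_{7} + v_{10} = v_{1} + v_{5}  →  sig = (2;(1,1))
  P={2,3}:  v_{2} + v_{3} = v_{1} + v_{4} + v_{9}  →  sig = (2;(1,1,1))
  P={2,7}:  v_{2} + v_{7} = 2·v_{1} + v_{4} + v_{9}  →  sig = (2;(1,1,2))
  P={2,8}:  v_{2} + v_{8} = 2·v_{6} + v_{10}  →  sig = (2;(1,2))
  P={3,6}:  v_{3} + v_{6} = v_{1} + 2·v_{4} + 2·v_{9}  →  sig = (2;(1,2,2))
  P={5,8}:  v_{5} + v_{8} = 2·v_{4} + 2·v_{9} + v_{10}  →  sig = (2;(1,2,2))
  P={7,8}:  v_{7} + v_{8} = v_{1} + 2·v_{4} + 2·v_{9}  →  sig = (2;(1,2,2))
  P={3,8}:  v_{3} + v_{8} = 2·v_{4} + 2·v_{9}  →  sig = (2;(2,2))
  P={6,7}:  v_{6} + v_{7} = 2·v_{1} + 2·v_{4} + 2·v_{9}  →  sig = (2;(2,2,2))
  P={1,6,10}:  v_{1} + v_{6} + v_{10} = v_{2}  →  sig = (3;(1))
  P={2,4,9}:  v_{2} + v_{4} + v_{9} = v_{6}  →  sig = (3;(1))
  P={1,4,9,10}:  v_{1} + v_{4} + v_{9} + v_{10} = 0  →  sig = (4;())
  P={1,4,5,9}:  v_{1} + v_{4} + v_{5} + v_{9} = v_{3}  →  sig = (4;(1))
  P={4,6,9,10}:  v_{4} + v_{6} + v_{9} + v_{10} = v_{8}  →  sig = (4;(1))
  P={4,5,7,9}:  v_{4} + v_{5} + v_{7} + v_{9} = 2·v_{3}  →  sig = (4;(2))

Sorted signature multiset PRS(X):
    (2;())
    (2;(1))
    (2;(1))
    (2;(1))
    (2;(1,1))
    (2;(1,1))
    (2;(1,1,1))
    (2;(1,1,2))
    (2;(1,2))
    (2;(1,2,2))
    (2;(1,2,2))
    (2;(1,2,2))
    (2;(2,2))
    (2;(2,2,2))
    (3;(1))
    (3;(1))
    (4;())
    (4;(1))
    (4;(1))
    (4;(2))


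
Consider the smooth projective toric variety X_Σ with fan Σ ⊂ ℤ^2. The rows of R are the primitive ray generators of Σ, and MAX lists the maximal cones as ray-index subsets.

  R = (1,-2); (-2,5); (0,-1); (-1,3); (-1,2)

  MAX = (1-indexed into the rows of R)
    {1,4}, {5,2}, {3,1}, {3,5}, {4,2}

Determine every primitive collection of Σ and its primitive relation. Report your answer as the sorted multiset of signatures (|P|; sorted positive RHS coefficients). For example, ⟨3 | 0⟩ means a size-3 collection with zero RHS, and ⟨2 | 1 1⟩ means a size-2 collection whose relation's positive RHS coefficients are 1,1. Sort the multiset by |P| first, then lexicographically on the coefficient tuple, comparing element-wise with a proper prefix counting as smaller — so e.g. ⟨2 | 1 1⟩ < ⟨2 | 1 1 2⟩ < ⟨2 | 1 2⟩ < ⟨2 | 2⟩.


Δ(Σ) — 5 vertices, 5 min non-faces:

  P={1,5}:  v_{1} + v_{5} = 0  so sig = ⟨2 | 0⟩
  P={1,2}:  v_{1} + v_{2} = v_{4}  so sig = ⟨2 | 1⟩
  P={3,4}:  v_{3} + v_{4} = v_{5}  so sig = ⟨2 | 1⟩
  P={4,5}:  v_{4} + v_{5} = v_{2}  so sig = ⟨2 | 1⟩
  P={2,3}:  v_{2} + v_{3} = 2·v_{5}  so sig = ⟨2 | 2⟩

Hence PRS(X_Σ) =
[⟨2 | 0⟩, ⟨2 | 1⟩, ⟨2 | 1⟩, ⟨2 | 1⟩, ⟨2 | 2⟩]


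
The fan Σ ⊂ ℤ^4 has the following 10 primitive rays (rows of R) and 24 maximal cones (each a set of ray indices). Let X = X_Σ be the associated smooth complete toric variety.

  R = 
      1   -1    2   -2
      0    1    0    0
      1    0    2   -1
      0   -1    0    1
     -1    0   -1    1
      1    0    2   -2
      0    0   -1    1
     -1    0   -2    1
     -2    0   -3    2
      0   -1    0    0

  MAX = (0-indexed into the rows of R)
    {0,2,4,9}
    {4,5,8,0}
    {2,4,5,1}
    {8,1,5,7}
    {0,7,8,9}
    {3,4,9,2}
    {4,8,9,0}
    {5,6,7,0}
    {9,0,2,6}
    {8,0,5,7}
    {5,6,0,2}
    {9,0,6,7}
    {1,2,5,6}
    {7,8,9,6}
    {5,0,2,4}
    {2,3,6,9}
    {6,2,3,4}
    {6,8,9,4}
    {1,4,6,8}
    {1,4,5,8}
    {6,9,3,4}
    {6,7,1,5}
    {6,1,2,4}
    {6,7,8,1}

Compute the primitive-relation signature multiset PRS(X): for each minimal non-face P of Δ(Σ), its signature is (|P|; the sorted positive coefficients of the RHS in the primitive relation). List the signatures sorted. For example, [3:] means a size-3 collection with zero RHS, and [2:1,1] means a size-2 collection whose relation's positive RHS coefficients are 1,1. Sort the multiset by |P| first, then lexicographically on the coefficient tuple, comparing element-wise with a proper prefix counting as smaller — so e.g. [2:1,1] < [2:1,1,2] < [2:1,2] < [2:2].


16 minimal non-faces of Δ(Σ) (on 10 rays):

  P = {1,9}:  v_{1} + v_{9} = 0 ; sig = [2:]
  P = {2,7}:  v_{2} + v_{7} = 0 ; sig = [2:]
  P = {0,1}:  v_{0} + v_{1} = v_{5} ; sig = [2:1]
  P = {2,8}:  v_{2} + v_{8} = v_{4} ; sig = [2:1]
  P = {4,7}:  v_{4} + v_{7} = v_{8} ; sig = [2:1]
  P = {5,9}:  v_{5} + v_{9} = v_{0} ; sig = [2:1]
  P = {3,5}:  v_{3} + v_{5} = v_{2} + v_{9} ; sig = [2:1,1]
  P = {1,3}:  v_{1} + v_{3} = v_{2} + v_{4} + v_{6} ; sig = [2:1,1,1]
  P = {3,7}:  v_{3} + v_{7} = v_{4} + v_{6} + v_{9} ; sig = [2:1,1,1]
  P = {3,8}:  v_{3} + v_{8} = 2·v_{4} + v_{6} + v_{9} ; sig = [2:1,1,2]
  P = {0,3}:  v_{0} + v_{3} = v_{2} + 2·v_{9} ; sig = [2:1,2]
  P = {4,5,6}:  v_{4} + v_{5} + v_{6} = 0 ; sig = [3:]
  P = {0,4,6}:  v_{0} + v_{4} + v_{6} = v_{9} ; sig = [3:1]
  P = {5,6,8}:  v_{5} + v_{6} + v_{8} = v_{7} ; sig = [3:1]
  P = {0,6,8}:  v_{0} + v_{6} + v_{8} = v_{7} + v_{9} ; sig = [3:1,1]
  P = {2,4,6,9}:  v_{2} + v_{4} + v_{6} + v_{9} = v_{3} ; sig = [4:1]

Hence PRS(X_Σ) =
[[2:], [2:], [2:1], [2:1], [2:1], [2:1], [2:1,1], [2:1,1,1], [2:1,1,1], [2:1,1,2], [2:1,2], [3:], [3:1], [3:1], [3:1,1], [4:1]]


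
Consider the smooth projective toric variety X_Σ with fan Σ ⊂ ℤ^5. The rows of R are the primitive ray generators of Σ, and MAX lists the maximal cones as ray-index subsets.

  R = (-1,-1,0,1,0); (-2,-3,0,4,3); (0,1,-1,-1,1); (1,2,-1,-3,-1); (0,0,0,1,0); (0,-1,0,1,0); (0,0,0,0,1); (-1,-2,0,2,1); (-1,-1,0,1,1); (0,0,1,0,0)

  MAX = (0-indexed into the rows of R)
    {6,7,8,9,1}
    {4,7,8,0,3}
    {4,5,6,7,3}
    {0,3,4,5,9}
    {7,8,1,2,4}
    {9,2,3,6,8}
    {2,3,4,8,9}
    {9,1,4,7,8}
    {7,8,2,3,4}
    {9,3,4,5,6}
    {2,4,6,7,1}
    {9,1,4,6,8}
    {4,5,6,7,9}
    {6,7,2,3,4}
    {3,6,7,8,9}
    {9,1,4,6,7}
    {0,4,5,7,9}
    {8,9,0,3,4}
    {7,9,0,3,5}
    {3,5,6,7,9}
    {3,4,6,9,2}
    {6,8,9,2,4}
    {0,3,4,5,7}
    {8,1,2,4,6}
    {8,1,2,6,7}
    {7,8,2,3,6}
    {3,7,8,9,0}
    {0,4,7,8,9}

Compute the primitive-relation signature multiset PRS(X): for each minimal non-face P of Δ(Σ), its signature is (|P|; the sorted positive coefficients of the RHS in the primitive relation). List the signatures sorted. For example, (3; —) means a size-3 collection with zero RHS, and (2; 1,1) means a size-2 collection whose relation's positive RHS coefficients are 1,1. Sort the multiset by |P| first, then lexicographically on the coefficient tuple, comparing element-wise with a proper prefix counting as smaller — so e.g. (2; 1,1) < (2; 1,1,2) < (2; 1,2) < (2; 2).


Δ(Σ) — 10 vertices, 12 min non-faces:

  • {0,6}:  v_{0} + v_{6} = v_{8} — sig = (2; 1)
  • {5,8}:  v_{5} + v_{8} = v_{7} — sig = (2; 1)
  • {1,3}:  v_{1} + v_{3} = v_{2} + v_{7} — sig = (2; 1,1)
  • {2,5}:  v_{2} + v_{5} = v_{3} + v_{4} + v_{6} + v_{7} — sig = (2; 1,1,1,1)
  • {0,1}:  v_{0} + v_{1} = v_{4} + v_{7} + 2·v_{8} — sig = (2; 1,1,2)
  • {0,2}:  v_{0} + v_{2} = v_{3} + v_{4} + 2·v_{8} — sig = (2; 1,1,2)
  • {1,5}:  v_{1} + v_{5} = v_{4} + v_{6} + 2·v_{7} — sig = (2; 1,1,2)
  • {2,7,9}:  v_{2} + v_{7} + v_{9} = v_{6} + v_{8} — sig = (3; 1,1)
  • {1,2,9}:  v_{1} + v_{2} + v_{9} = v_{4} + 2·v_{6} + 2·v_{8} — sig = (3; 1,2,2)
  • {3,4,7,9}:  v_{3} + v_{4} + v_{7} + v_{9} = 0 — sig = (4; —)
  • {3,4,6,8}:  v_{3} + v_{4} + v_{6} + v_{8} = v_{2} — sig = (4; 1)
  • {4,6,7,8}:  v_{4} + v_{6} + v_{7} + v_{8} = v_{1} — sig = (4; 1)

so the primitive-relation signature multiset is
    |P|=2: 7 collections, coeffs (1), (1), (1,1), (1,1,1,1), (1,1,2), (1,1,2), (1,1,2)
    |P|=3: 2 collections, coeffs (1,1), (1,2,2)
    |P|=4: 3 collections, coeffs (), (1), (1)


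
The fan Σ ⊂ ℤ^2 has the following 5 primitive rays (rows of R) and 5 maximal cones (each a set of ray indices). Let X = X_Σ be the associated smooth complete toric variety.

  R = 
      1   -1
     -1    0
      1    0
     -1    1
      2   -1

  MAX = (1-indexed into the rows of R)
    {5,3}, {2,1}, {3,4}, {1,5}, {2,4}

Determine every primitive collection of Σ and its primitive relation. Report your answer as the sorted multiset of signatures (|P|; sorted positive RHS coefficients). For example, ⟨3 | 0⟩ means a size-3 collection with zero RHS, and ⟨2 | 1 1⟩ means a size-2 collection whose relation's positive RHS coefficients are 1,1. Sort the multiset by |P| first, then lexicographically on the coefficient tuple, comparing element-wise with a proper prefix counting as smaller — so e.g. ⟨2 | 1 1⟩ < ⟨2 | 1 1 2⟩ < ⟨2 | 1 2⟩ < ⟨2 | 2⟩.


Σ has 5 primitive collections:

  P={1,4}:  v_{1} + v_{4} = 0  →  sig = ⟨2 | 0⟩
  P={2,3}:  v_{2} + v_{3} = 0  →  sig = ⟨2 | 0⟩
  P={1,3}:  v_{1} + v_{3} = v_{5}  →  sig = ⟨2 | 1⟩
  P={2,5}:  v_{2} + v_{5} = v_{1}  →  sig = ⟨2 | 1⟩
  P={4,5}:  v_{4} + v_{5} = v_{3}  →  sig = ⟨2 | 1⟩

Sorted signature multiset PRS(X):
    |P|=2: 5 collections, coeffs (), (), (1), (1), (1)


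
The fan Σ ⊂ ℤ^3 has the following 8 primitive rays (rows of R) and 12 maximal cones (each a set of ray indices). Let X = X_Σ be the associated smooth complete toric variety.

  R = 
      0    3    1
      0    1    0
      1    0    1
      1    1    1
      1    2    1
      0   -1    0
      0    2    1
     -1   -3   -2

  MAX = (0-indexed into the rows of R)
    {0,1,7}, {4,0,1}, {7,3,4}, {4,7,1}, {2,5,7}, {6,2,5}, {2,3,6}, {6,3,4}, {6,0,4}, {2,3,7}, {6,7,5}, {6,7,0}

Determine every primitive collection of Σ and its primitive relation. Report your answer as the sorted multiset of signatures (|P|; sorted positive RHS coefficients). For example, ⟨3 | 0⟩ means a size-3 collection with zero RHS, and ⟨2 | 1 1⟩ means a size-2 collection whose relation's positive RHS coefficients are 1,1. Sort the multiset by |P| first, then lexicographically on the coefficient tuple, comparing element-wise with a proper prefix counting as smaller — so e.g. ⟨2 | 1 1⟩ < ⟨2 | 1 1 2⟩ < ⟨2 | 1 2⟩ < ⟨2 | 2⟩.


|primitive collections| = 14. Relations:

  • {1,5}:  v_{1} + v_{5} = 0 — sig = ⟨2 | 0⟩
  • {0,5}:  v_{0} + v_{5} = v_{6} — sig = ⟨2 | 1⟩
  • {1,2}:  v_{1} + v_{2} = v_{3} — sig = ⟨2 | 1⟩
  • {1,3}:  v_{1} + v_{3} = v_{4} — sig = ⟨2 | 1⟩
  • {1,6}:  v_{1} + v_{6} = v_{0} — sig = ⟨2 | 1⟩
  • {3,5}:  v_{3} + v_{5} = v_{2} — sig = ⟨2 | 1⟩
  • {4,5}:  v_{4} + v_{5} = v_{3} — sig = ⟨2 | 1⟩
  • {0,2}:  v_{0} + v_{2} = v_{3} + v_{6} — sig = ⟨2 | 1 1⟩
  • {0,3}:  v_{0} + v_{3} = v_{4} + v_{6} — sig = ⟨2 | 1 1⟩
  • {2,4}:  v_{2} + v_{4} = 2·v_{3} — sig = ⟨2 | 2⟩
  • {3,6,7}:  v_{3} + v_{6} + v_{7} = 0 — sig = ⟨3 | 0⟩
  • {2,6,7}:  v_{2} + v_{6} + v_{7} = v_{5} — sig = ⟨3 | 1⟩
  • {4,6,7}:  v_{4} + v_{6} + v_{7} = v_{1} — sig = ⟨3 | 1⟩
  • {0,4,7}:  v_{0} + v_{4} + v_{7} = 2·v_{1} — sig = ⟨3 | 2⟩

so the primitive-relation signature multiset is
    ⟨2 | 0⟩
    ⟨2 | 1⟩
    ⟨2 | 1⟩
    ⟨2 | 1⟩
    ⟨2 | 1⟩
    ⟨2 | 1⟩
    ⟨2 | 1⟩
    ⟨2 | 1 1⟩
    ⟨2 | 1 1⟩
    ⟨2 | 2⟩
    ⟨3 | 0⟩
    ⟨3 | 1⟩
    ⟨3 | 1⟩
    ⟨3 | 2⟩


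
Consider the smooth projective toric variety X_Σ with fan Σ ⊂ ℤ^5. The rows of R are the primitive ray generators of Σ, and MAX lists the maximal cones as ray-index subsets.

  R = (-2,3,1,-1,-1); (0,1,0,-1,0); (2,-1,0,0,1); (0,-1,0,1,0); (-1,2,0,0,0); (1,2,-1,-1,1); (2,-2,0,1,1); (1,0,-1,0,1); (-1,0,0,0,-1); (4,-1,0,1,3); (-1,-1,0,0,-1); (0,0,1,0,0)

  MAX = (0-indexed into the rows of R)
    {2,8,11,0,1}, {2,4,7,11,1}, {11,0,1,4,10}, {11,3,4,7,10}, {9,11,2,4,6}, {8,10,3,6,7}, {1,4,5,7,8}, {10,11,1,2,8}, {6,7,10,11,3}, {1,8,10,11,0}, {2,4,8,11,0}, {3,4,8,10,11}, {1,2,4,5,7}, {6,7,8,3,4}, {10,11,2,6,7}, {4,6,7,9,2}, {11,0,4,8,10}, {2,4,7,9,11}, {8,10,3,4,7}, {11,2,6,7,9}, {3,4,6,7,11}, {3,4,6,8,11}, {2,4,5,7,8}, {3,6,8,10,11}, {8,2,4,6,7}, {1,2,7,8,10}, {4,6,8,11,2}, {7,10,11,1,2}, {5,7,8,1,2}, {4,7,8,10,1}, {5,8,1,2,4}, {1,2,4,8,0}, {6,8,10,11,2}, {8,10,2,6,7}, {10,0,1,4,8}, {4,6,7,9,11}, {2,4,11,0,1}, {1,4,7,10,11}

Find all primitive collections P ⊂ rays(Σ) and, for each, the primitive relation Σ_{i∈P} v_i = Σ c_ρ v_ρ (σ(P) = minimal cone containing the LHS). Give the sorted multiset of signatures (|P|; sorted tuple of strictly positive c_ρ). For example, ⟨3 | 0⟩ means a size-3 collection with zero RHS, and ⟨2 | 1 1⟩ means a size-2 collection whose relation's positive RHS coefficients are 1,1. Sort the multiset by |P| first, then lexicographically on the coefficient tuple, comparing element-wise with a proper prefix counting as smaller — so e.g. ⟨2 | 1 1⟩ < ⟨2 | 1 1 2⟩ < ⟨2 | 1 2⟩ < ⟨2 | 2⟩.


Primitive collections (24):

  {1,3}:  v_{1} + v_{3} = 0  →  sig = ⟨2 | 0⟩
  {1,6}:  v_{1} + v_{6} = v_{2}  →  sig = ⟨2 | 1⟩
  {2,3}:  v_{2} + v_{3} = v_{6}  →  sig = ⟨2 | 1⟩
  {0,7}:  v_{0} + v_{7} = v_{1} + v_{4}  →  sig = ⟨2 | 1 1⟩
  {0,3}:  v_{0} + v_{3} = v_{4} + v_{8} + v_{11}  →  sig = ⟨2 | 1 1 1⟩
  {5,10}:  v_{5} + v_{10} = v_{1} + v_{7} + v_{8}  →  sig = ⟨2 | 1 1 1⟩
  {5,11}:  v_{5} + v_{11} = v_{1} + v_{2} + v_{4}  →  sig = ⟨2 | 1 1 1⟩
  {8,9}:  v_{8} + v_{9} = v_{2} + v_{4} + v_{6}  →  sig = ⟨2 | 1 1 1⟩
  {9,10}:  v_{9} + v_{10} = v_{6} + v_{7} + v_{11}  →  sig = ⟨2 | 1 1 1⟩
  {0,6}:  v_{0} + v_{6} = v_{2} + v_{4} + v_{8} + v_{11}  →  sig = ⟨2 | 1 1 1 1⟩
  {3,5}:  v_{3} + v_{5} = v_{2} + v_{4} + v_{7} + v_{8}  →  sig = ⟨2 | 1 1 1 1⟩
  {1,9}:  v_{1} + v_{9} = 2·v_{2} + v_{4} + v_{7} + v_{11}  →  sig = ⟨2 | 1 1 1 2⟩
  {3,9}:  v_{3} + v_{9} = v_{4} + 2·v_{6} + v_{7} + v_{11}  →  sig = ⟨2 | 1 1 1 2⟩
  {5,6}:  v_{5} + v_{6} = 2·v_{2} + v_{4} + v_{7} + v_{8}  →  sig = ⟨2 | 1 1 1 2⟩
  {0,5}:  v_{0} + v_{5} = 2·v_{1} + v_{2} + 2·v_{4} + v_{8}  →  sig = ⟨2 | 1 1 2 2⟩
  {0,9}:  v_{0} + v_{9} = 2·v_{2} + 2·v_{4} + v_{11}  →  sig = ⟨2 | 1 2 2⟩
  {5,9}:  v_{5} + v_{9} = 3·v_{2} + 2·v_{4} + v_{7}  →  sig = ⟨2 | 1 2 3⟩
  {2,4,10}:  v_{2} + v_{4} + v_{10} = 0  →  sig = ⟨3 | 0⟩
  {7,8,11}:  v_{7} + v_{8} + v_{11} = 0  →  sig = ⟨3 | 0⟩
  {4,6,10}:  v_{4} + v_{6} + v_{10} = v_{3}  →  sig = ⟨3 | 1⟩
  {0,2,10}:  v_{0} + v_{2} + v_{10} = v_{1} + v_{8} + v_{11}  →  sig = ⟨3 | 1 1 1⟩
  {1,4,8,11}:  v_{1} + v_{4} + v_{8} + v_{11} = v_{0}  →  sig = ⟨4 | 1⟩
  {1,2,4,7,8}:  v_{1} + v_{2} + v_{4} + v_{7} + v_{8} = v_{5}  →  sig = ⟨5 | 1⟩
  {2,4,6,7,11}:  v_{2} + v_{4} + v_{6} + v_{7} + v_{11} = v_{9}  →  sig = ⟨5 | 1⟩

Signatures (|P|; sorted positive RHS coefficients), sorted:
    ⟨2 | 0⟩
    ⟨2 | 1⟩
    ⟨2 | 1⟩
    ⟨2 | 1 1⟩
    ⟨2 | 1 1 1⟩
    ⟨2 | 1 1 1⟩
    ⟨2 | 1 1 1⟩
    ⟨2 | 1 1 1⟩
    ⟨2 | 1 1 1⟩
    ⟨2 | 1 1 1 1⟩
    ⟨2 | 1 1 1 1⟩
    ⟨2 | 1 1 1 2⟩
    ⟨2 | 1 1 1 2⟩
    ⟨2 | 1 1 1 2⟩
    ⟨2 | 1 1 2 2⟩
    ⟨2 | 1 2 2⟩
    ⟨2 | 1 2 3⟩
    ⟨3 | 0⟩
    ⟨3 | 0⟩
    ⟨3 | 1⟩
    ⟨3 | 1 1 1⟩
    ⟨4 | 1⟩
    ⟨5 | 1⟩
    ⟨5 | 1⟩


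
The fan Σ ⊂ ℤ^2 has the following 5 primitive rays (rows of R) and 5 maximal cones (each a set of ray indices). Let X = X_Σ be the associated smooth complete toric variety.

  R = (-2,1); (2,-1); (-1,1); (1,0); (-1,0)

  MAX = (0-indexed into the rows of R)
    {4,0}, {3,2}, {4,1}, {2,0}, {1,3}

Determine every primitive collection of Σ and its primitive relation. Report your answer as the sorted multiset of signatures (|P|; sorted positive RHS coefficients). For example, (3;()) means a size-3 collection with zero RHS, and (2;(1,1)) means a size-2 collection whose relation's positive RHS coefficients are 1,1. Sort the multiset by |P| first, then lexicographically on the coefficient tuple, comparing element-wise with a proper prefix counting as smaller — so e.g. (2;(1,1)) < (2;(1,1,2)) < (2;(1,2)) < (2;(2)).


|primitive collections| = 5. Relations:

  P={0,1}:  v_{0} + v_{1} = 0  →  sig = (2;())
  P={3,4}:  v_{3} + v_{4} = 0  →  sig = (2;())
  P={0,3}:  v_{0} + v_{3} = v_{2}  →  sig = (2;(1))
  P={1,2}:  v_{1} + v_{2} = v_{3}  →  sig = (2;(1))
  P={2,4}:  v_{2} + v_{4} = v_{0}  →  sig = (2;(1))

Hence PRS(X_Σ) =
[(2;()), (2;()), (2;(1)), (2;(1)), (2;(1))]


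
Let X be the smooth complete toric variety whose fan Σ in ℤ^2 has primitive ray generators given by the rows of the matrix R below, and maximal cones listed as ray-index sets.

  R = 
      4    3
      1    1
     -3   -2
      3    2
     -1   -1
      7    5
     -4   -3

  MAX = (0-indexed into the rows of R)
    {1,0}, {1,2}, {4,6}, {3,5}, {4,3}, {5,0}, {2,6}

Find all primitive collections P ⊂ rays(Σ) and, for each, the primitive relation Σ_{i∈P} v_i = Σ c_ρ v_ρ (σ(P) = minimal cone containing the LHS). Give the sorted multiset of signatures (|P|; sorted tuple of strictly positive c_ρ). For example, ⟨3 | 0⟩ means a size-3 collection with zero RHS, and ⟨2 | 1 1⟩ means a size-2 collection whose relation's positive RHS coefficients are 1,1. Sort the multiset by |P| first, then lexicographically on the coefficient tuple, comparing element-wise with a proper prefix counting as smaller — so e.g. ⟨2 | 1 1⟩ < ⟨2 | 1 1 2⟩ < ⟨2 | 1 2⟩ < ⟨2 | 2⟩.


Minimal non-faces — 14 found among 7 rays, 7 max cones:

  {0,6}:  v_{0} + v_{6} = 0 — sig = ⟨2 | 0⟩
  {1,4}:  v_{1} + v_{4} = 0 — sig = ⟨2 | 0⟩
  {2,3}:  v_{2} + v_{3} = 0 — sig = ⟨2 | 0⟩
  {0,2}:  v_{0} + v_{2} = v_{1} — sig = ⟨2 | 1⟩
  {0,3}:  v_{0} + v_{3} = v_{5} — sig = ⟨2 | 1⟩
  {0,4}:  v_{0} + v_{4} = v_{3} — sig = ⟨2 | 1⟩
  {1,3}:  v_{1} + v_{3} = v_{0} — sig = ⟨2 | 1⟩
  {1,6}:  v_{1} + v_{6} = v_{2} — sig = ⟨2 | 1⟩
  {2,4}:  v_{2} + v_{4} = v_{6} — sig = ⟨2 | 1⟩
  {2,5}:  v_{2} + v_{5} = v_{0} — sig = ⟨2 | 1⟩
  {3,6}:  v_{3} + v_{6} = v_{4} — sig = ⟨2 | 1⟩
  {5,6}:  v_{5} + v_{6} = v_{3} — sig = ⟨2 | 1⟩
  {1,5}:  v_{1} + v_{5} = 2·v_{0} — sig = ⟨2 | 2⟩
  {4,5}:  v_{4} + v_{5} = 2·v_{3} — sig = ⟨2 | 2⟩

so the primitive-relation signature multiset is
{ ⟨2 | 0⟩ ×3,  ⟨2 | 1⟩ ×9,  ⟨2 | 2⟩ ×2 }


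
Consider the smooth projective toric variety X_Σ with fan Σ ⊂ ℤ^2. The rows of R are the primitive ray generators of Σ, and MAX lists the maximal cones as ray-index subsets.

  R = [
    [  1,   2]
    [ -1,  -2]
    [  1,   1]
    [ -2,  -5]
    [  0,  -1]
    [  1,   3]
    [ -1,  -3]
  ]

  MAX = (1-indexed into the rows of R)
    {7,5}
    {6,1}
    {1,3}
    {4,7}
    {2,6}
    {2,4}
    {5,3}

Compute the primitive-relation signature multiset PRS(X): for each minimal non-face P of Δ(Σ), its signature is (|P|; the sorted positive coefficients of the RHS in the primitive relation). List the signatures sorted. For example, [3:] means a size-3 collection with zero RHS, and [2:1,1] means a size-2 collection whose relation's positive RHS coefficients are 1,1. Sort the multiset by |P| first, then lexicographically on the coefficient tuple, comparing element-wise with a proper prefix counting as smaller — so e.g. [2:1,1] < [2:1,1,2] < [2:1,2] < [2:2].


14 collections generate NE(X_Σ); each relation:

  P={1,2}:  v_{1} + v_{2} = 0  →  sig = [2:]
  P={6,7}:  v_{6} + v_{7} = 0  →  sig = [2:]
  P={1,4}:  v_{1} + v_{4} = v_{7}  →  sig = [2:1]
  P={1,5}:  v_{1} + v_{5} = v_{3}  →  sig = [2:1]
  P={1,7}:  v_{1} + v_{7} = v_{5}  →  sig = [2:1]
  P={2,3}:  v_{2} + v_{3} = v_{5}  →  sig = [2:1]
  P={2,5}:  v_{2} + v_{5} = v_{7}  →  sig = [2:1]
  P={2,7}:  v_{2} + v_{7} = v_{4}  →  sig = [2:1]
  P={4,6}:  v_{4} + v_{6} = v_{2}  →  sig = [2:1]
  P={5,6}:  v_{5} + v_{6} = v_{1}  →  sig = [2:1]
  P={3,4}:  v_{3} + v_{4} = v_{5} + v_{7}  →  sig = [2:1,1]
  P={3,6}:  v_{3} + v_{6} = 2·v_{1}  →  sig = [2:2]
  P={3,7}:  v_{3} + v_{7} = 2·v_{5}  →  sig = [2:2]
  P={4,5}:  v_{4} + v_{5} = 2·v_{7}  →  sig = [2:2]

Sorted signature multiset PRS(X):
    [2:]
    [2:]
    [2:1]
    [2:1]
    [2:1]
    [2:1]
    [2:1]
    [2:1]
    [2:1]
    [2:1]
    [2:1,1]
    [2:2]
    [2:2]
    [2:2]


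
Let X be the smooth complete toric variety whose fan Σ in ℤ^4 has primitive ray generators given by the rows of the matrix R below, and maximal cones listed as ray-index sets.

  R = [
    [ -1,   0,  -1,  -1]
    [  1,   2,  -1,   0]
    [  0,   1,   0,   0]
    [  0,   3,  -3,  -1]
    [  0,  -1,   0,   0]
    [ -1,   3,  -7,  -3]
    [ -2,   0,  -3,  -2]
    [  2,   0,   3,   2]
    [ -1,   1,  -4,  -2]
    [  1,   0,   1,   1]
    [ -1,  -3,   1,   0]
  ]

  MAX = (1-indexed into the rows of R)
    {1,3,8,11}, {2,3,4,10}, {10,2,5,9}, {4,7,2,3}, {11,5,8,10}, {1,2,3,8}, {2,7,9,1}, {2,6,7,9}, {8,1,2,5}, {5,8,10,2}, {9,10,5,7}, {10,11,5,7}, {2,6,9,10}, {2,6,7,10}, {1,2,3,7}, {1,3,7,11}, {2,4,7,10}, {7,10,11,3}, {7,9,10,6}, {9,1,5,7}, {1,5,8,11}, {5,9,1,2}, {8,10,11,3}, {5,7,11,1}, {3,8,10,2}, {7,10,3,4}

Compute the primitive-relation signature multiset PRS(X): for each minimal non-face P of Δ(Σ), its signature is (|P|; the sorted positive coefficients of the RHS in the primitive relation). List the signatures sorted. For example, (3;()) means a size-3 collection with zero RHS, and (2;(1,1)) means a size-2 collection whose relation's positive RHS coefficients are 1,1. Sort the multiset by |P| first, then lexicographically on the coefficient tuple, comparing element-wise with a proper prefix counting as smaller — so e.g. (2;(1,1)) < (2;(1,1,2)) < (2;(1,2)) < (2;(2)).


Primitive collections (21):

  P = {1,10}:  v_{1} + v_{10} = 0  so sig = (2;())
  P = {3,5}:  v_{3} + v_{5} = 0  so sig = (2;())
  P = {7,8}:  v_{7} + v_{8} = 0  so sig = (2;())
  P = {2,11}:  v_{2} + v_{11} = v_{5}  so sig = (2;(1))
  P = {3,9}:  v_{3} + v_{9} = v_{2} + v_{7}  so sig = (2;(1,1))
  P = {4,11}:  v_{4} + v_{11} = v_{7} + v_{10}  so sig = (2;(1,1))
  P = {8,9}:  v_{8} + v_{9} = v_{2} + v_{5}  so sig = (2;(1,1))
  P = {1,4}:  v_{1} + v_{4} = v_{2} + v_{3} + v_{7}  so sig = (2;(1,1,1))
  P = {1,6}:  v_{1} + v_{6} = v_{2} + v_{7} + v_{9}  so sig = (2;(1,1,1))
  P = {4,5}:  v_{4} + v_{5} = v_{2} + v_{7} + v_{10}  so sig = (2;(1,1,1))
  P = {4,8}:  v_{4} + v_{8} = v_{2} + v_{3} + v_{10}  so sig = (2;(1,1,1))
  P = {6,8}:  v_{6} + v_{8} = v_{2} + v_{9} + v_{10}  so sig = (2;(1,1,1))
  P = {6,11}:  v_{6} + v_{11} = v_{5} + v_{7} + v_{9} + v_{10}  so sig = (2;(1,1,1,1))
  P = {5,6}:  v_{5} + v_{6} = 2·v_{9} + v_{10}  so sig = (2;(1,2))
  P = {9,11}:  v_{9} + v_{11} = 2·v_{5} + v_{7}  so sig = (2;(1,2))
  P = {3,6}:  v_{3} + v_{6} = 2·v_{2} + 2·v_{7} + v_{10}  so sig = (2;(1,2,2))
  P = {4,9}:  v_{4} + v_{9} = 2·v_{2} + 2·v_{7} + v_{10}  so sig = (2;(1,2,2))
  P = {4,6}:  v_{4} + v_{6} = 3·v_{2} + 3·v_{7} + 2·v_{10}  so sig = (2;(2,3,3))
  P = {2,5,7}:  v_{2} + v_{5} + v_{7} = v_{9}  so sig = (3;(1))
  P = {2,3,7,10}:  v_{2} + v_{3} + v_{7} + v_{10} = v_{4}  so sig = (4;(1))
  P = {2,7,9,10}:  v_{2} + v_{7} + v_{9} + v_{10} = v_{6}  so sig = (4;(1))

Hence PRS(X_Σ) =
    (2;())
    (2;())
    (2;())
    (2;(1))
    (2;(1,1))
    (2;(1,1))
    (2;(1,1))
    (2;(1,1,1))
    (2;(1,1,1))
    (2;(1,1,1))
    (2;(1,1,1))
    (2;(1,1,1))
    (2;(1,1,1,1))
    (2;(1,2))
    (2;(1,2))
    (2;(1,2,2))
    (2;(1,2,2))
    (2;(2,3,3))
    (3;(1))
    (4;(1))
    (4;(1))


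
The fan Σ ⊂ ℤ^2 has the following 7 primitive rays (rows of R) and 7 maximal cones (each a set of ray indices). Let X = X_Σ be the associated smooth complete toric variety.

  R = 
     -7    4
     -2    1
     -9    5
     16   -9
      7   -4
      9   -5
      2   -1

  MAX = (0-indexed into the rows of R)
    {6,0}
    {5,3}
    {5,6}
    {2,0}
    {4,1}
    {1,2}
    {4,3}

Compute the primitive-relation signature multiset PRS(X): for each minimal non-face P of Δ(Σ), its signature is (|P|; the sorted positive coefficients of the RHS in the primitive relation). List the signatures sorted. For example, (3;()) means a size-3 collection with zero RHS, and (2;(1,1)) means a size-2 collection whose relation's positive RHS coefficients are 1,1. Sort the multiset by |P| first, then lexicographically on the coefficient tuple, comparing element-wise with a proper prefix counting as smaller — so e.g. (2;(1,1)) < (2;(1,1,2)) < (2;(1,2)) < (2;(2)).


Minimal non-faces — 14 found among 7 rays, 7 max cones:

  {0,4}:  v_{0} + v_{4} = 0  ⇒ sig = (2;())
  {1,6}:  v_{1} + v_{6} = 0  ⇒ sig = (2;())
  {2,5}:  v_{2} + v_{5} = 0  ⇒ sig = (2;())
  {0,1}:  v_{0} + v_{1} = v_{2}  ⇒ sig = (2;(1))
  {0,3}:  v_{0} + v_{3} = v_{5}  ⇒ sig = (2;(1))
  {0,5}:  v_{0} + v_{5} = v_{6}  ⇒ sig = (2;(1))
  {1,5}:  v_{1} + v_{5} = v_{4}  ⇒ sig = (2;(1))
  {2,3}:  v_{2} + v_{3} = v_{4}  ⇒ sig = (2;(1))
  {2,4}:  v_{2} + v_{4} = v_{1}  ⇒ sig = (2;(1))
  {2,6}:  v_{2} + v_{6} = v_{0}  ⇒ sig = (2;(1))
  {4,5}:  v_{4} + v_{5} = v_{3}  ⇒ sig = (2;(1))
  {4,6}:  v_{4} + v_{6} = v_{5}  ⇒ sig = (2;(1))
  {1,3}:  v_{1} + v_{3} = 2·v_{4}  ⇒ sig = (2;(2))
  {3,6}:  v_{3} + v_{6} = 2·v_{5}  ⇒ sig = (2;(2))

Sorted signature multiset PRS(X):
    (2;())
    (2;())
    (2;())
    (2;(1))
    (2;(1))
    (2;(1))
    (2;(1))
    (2;(1))
    (2;(1))
    (2;(1))
    (2;(1))
    (2;(1))
    (2;(2))
    (2;(2))


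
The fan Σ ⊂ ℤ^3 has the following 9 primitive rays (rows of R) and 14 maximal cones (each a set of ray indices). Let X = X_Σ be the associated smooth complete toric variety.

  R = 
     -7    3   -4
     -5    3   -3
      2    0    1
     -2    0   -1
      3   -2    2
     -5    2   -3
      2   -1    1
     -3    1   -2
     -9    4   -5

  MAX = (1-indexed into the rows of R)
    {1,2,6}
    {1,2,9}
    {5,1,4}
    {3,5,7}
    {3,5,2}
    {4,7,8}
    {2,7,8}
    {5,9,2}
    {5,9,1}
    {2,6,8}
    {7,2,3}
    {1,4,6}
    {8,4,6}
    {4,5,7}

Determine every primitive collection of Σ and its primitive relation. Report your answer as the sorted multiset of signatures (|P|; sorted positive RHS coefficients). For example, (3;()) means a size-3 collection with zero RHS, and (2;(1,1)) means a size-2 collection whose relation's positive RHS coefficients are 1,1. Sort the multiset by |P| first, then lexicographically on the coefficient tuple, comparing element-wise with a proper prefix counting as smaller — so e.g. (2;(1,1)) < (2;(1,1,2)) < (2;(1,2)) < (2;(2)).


|primitive collections| = 17. Relations:

  {3,4}:  v_{3} + v_{4} = 0  ⇒ sig = (2;())
  {1,3}:  v_{1} + v_{3} = v_{2}  ⇒ sig = (2;(1))
  {1,7}:  v_{1} + v_{7} = v_{6}  ⇒ sig = (2;(1))
  {2,4}:  v_{2} + v_{4} = v_{1}  ⇒ sig = (2;(1))
  {5,6}:  v_{5} + v_{6} = v_{4}  ⇒ sig = (2;(1))
  {6,7}:  v_{6} + v_{7} = v_{8}  ⇒ sig = (2;(1))
  {7,9}:  v_{7} + v_{9} = v_{1}  ⇒ sig = (2;(1))
  {3,6}:  v_{3} + v_{6} = v_{2} + v_{7}  ⇒ sig = (2;(1,1))
  {5,8}:  v_{5} + v_{8} = v_{4} + v_{7}  ⇒ sig = (2;(1,1))
  {8,9}:  v_{8} + v_{9} = v_{1} + v_{6}  ⇒ sig = (2;(1,1))
  {3,8}:  v_{3} + v_{8} = v_{2} + 2·v_{7}  ⇒ sig = (2;(1,2))
  {3,9}:  v_{3} + v_{9} = 2·v_{2} + v_{5}  ⇒ sig = (2;(1,2))
  {4,9}:  v_{4} + v_{9} = 2·v_{1} + v_{5}  ⇒ sig = (2;(1,2))
  {1,8}:  v_{1} + v_{8} = 2·v_{6}  ⇒ sig = (2;(2))
  {6,9}:  v_{6} + v_{9} = 2·v_{1}  ⇒ sig = (2;(2))
  {2,5,7}:  v_{2} + v_{5} + v_{7} = 0  ⇒ sig = (3;())
  {1,2,5}:  v_{1} + v_{2} + v_{5} = v_{9}  ⇒ sig = (3;(1))

Sorted signature multiset PRS(X):
{ (2;()),  (2;(1)) ×6,  (2;(1,1)) ×3,  (2;(1,2)) ×3,  (2;(2)) ×2,  (3;()),  (3;(1)) }


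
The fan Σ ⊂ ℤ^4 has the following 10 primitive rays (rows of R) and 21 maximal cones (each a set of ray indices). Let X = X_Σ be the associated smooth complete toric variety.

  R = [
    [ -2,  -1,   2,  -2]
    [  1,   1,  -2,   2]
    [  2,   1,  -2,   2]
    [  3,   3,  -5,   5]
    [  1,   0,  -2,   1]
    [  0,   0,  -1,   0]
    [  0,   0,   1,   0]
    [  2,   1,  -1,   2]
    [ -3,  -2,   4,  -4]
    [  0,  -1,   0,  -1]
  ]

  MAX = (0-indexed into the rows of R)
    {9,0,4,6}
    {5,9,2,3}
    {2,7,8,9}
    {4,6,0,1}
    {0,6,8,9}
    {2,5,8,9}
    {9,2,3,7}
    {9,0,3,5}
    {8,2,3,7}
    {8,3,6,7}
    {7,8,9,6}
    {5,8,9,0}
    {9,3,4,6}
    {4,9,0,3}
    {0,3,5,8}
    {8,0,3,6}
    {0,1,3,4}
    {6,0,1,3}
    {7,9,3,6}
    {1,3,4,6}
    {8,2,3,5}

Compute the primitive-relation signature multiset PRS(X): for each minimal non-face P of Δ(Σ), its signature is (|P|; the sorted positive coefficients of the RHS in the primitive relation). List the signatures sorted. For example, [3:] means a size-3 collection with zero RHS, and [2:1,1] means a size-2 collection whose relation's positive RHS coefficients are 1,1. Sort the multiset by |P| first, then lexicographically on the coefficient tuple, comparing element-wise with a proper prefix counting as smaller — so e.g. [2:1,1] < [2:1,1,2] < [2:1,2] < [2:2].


Σ has 17 primitive collections:

  {0,2}:  v_{0} + v_{2} = 0  so sig = [2:]
  {5,6}:  v_{5} + v_{6} = 0  so sig = [2:]
  {0,7}:  v_{0} + v_{7} = v_{6}  so sig = [2:1]
  {1,8}:  v_{1} + v_{8} = v_{0}  so sig = [2:1]
  {1,9}:  v_{1} + v_{9} = v_{4}  so sig = [2:1]
  {2,6}:  v_{2} + v_{6} = v_{7}  so sig = [2:1]
  {5,7}:  v_{5} + v_{7} = v_{2}  so sig = [2:1]
  {4,8}:  v_{4} + v_{8} = v_{0} + v_{9}  so sig = [2:1,1]
  {1,2}:  v_{1} + v_{2} = v_{3} + v_{6} + v_{9}  so sig = [2:1,1,1]
  {1,5}:  v_{1} + v_{5} = v_{0} + v_{3} + v_{9}  so sig = [2:1,1,1]
  {1,7}:  v_{1} + v_{7} = v_{3} + 2·v_{6} + v_{9}  so sig = [2:1,1,2]
  {2,4}:  v_{2} + v_{4} = v_{3} + v_{6} + 2·v_{9}  so sig = [2:1,1,2]
  {4,5}:  v_{4} + v_{5} = v_{0} + v_{3} + 2·v_{9}  so sig = [2:1,1,2]
  {4,7}:  v_{4} + v_{7} = v_{3} + 2·v_{6} + 2·v_{9}  so sig = [2:1,2,2]
  {3,8,9}:  v_{3} + v_{8} + v_{9} = v_{5}  so sig = [3:1]
  {0,3,6,9}:  v_{0} + v_{3} + v_{6} + v_{9} = v_{1}  so sig = [4:1]
  {0,3,4,6}:  v_{0} + v_{3} + v_{4} + v_{6} = 2·v_{1}  so sig = [4:2]

Sorted signature multiset PRS(X):
    [2:]
    [2:]
    [2:1]
    [2:1]
    [2:1]
    [2:1]
    [2:1]
    [2:1,1]
    [2:1,1,1]
    [2:1,1,1]
    [2:1,1,2]
    [2:1,1,2]
    [2:1,1,2]
    [2:1,2,2]
    [3:1]
    [4:1]
    [4:2]


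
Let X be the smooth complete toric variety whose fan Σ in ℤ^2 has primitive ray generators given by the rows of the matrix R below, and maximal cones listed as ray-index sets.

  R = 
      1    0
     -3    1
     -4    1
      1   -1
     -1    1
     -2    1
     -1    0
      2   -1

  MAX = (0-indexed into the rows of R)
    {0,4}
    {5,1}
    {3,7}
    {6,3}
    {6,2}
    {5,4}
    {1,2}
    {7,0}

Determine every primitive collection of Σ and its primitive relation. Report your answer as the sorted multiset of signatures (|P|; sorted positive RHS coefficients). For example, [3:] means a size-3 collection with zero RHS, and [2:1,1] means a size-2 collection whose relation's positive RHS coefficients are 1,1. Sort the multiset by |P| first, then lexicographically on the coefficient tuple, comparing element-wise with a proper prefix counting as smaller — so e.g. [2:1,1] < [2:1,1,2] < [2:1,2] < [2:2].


Primitive collections (20):

  {0,6}:  v_{0} + v_{6} = 0  →  sig = [2:]
  {3,4}:  v_{3} + v_{4} = 0  →  sig = [2:]
  {5,7}:  v_{5} + v_{7} = 0  →  sig = [2:]
  {0,1}:  v_{0} + v_{1} = v_{5}  →  sig = [2:1]
  {0,2}:  v_{0} + v_{2} = v_{1}  →  sig = [2:1]
  {0,3}:  v_{0} + v_{3} = v_{7}  →  sig = [2:1]
  {0,5}:  v_{0} + v_{5} = v_{4}  →  sig = [2:1]
  {1,6}:  v_{1} + v_{6} = v_{2}  →  sig = [2:1]
  {1,7}:  v_{1} + v_{7} = v_{6}  →  sig = [2:1]
  {3,5}:  v_{3} + v_{5} = v_{6}  →  sig = [2:1]
  {4,6}:  v_{4} + v_{6} = v_{5}  →  sig = [2:1]
  {4,7}:  v_{4} + v_{7} = v_{0}  →  sig = [2:1]
  {5,6}:  v_{5} + v_{6} = v_{1}  →  sig = [2:1]
  {6,7}:  v_{6} + v_{7} = v_{3}  →  sig = [2:1]
  {2,4}:  v_{2} + v_{4} = v_{1} + v_{5}  →  sig = [2:1,1]
  {1,3}:  v_{1} + v_{3} = 2·v_{6}  →  sig = [2:2]
  {1,4}:  v_{1} + v_{4} = 2·v_{5}  →  sig = [2:2]
  {2,5}:  v_{2} + v_{5} = 2·v_{1}  →  sig = [2:2]
  {2,7}:  v_{2} + v_{7} = 2·v_{6}  →  sig = [2:2]
  {2,3}:  v_{2} + v_{3} = 3·v_{6}  →  sig = [2:3]

Signatures (|P|; sorted positive RHS coefficients), sorted:
    [2:]
    [2:]
    [2:]
    [2:1]
    [2:1]
    [2:1]
    [2:1]
    [2:1]
    [2:1]
    [2:1]
    [2:1]
    [2:1]
    [2:1]
    [2:1]
    [2:1,1]
    [2:2]
    [2:2]
    [2:2]
    [2:2]
    [2:3]


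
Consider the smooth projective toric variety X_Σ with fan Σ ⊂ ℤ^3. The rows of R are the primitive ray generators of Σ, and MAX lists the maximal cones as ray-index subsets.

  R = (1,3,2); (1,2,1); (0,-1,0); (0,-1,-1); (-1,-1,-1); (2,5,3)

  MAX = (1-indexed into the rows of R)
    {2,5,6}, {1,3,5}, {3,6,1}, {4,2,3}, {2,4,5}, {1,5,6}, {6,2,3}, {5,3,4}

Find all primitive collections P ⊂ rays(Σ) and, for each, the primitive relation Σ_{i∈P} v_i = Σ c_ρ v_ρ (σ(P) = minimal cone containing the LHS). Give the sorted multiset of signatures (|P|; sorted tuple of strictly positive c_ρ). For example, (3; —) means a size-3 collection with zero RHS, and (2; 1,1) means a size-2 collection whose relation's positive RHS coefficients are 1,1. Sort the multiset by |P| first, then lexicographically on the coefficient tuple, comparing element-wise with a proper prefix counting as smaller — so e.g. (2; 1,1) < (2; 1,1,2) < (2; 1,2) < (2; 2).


Σ has 5 primitive collections:

  • {1,2}:  v_{1} + v_{2} = v_{6}  ⇒ sig = (2; 1)
  • {1,4}:  v_{1} + v_{4} = v_{2}  ⇒ sig = (2; 1)
  • {4,6}:  v_{4} + v_{6} = 2·v_{2}  ⇒ sig = (2; 2)
  • {2,3,5}:  v_{2} + v_{3} + v_{5} = 0  ⇒ sig = (3; —)
  • {3,5,6}:  v_{3} + v_{5} + v_{6} = v_{1}  ⇒ sig = (3; 1)

Hence PRS(X_Σ) =
{ (2; 1) ×2,  (2; 2),  (3; —),  (3; 1) }


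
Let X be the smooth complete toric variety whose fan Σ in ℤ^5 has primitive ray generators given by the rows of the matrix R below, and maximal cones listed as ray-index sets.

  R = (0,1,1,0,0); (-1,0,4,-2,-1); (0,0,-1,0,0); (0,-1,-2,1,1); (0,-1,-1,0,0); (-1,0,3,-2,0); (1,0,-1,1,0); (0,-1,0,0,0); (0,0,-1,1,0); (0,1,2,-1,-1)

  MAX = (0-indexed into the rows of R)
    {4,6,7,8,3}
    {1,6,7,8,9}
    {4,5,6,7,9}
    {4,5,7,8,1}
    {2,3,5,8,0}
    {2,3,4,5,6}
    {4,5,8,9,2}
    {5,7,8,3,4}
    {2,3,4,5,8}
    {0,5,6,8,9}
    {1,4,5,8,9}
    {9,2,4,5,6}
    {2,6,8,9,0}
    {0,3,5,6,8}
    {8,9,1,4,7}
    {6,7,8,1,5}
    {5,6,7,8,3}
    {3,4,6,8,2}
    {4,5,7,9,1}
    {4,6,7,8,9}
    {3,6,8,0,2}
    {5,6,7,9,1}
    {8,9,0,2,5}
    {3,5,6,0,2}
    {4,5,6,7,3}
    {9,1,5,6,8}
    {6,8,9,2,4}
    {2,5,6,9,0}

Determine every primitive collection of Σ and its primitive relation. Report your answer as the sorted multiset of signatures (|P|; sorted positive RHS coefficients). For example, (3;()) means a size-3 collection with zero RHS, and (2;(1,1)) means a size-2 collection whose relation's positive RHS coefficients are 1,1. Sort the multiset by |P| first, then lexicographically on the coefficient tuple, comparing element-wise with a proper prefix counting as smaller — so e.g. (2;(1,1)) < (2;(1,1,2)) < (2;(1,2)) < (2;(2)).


The 11 primitive collections of Σ (r=10, n=5):

  P = {0,4}:  v_{0} + v_{4} = 0  ⟹  sig = (2;())
  P = {3,9}:  v_{3} + v_{9} = 0  ⟹  sig = (2;())
  P = {2,7}:  v_{2} + v_{7} = v_{4}  ⟹  sig = (2;(1))
  P = {0,7}:  v_{0} + v_{7} = v_{5} + v_{6} + v_{8}  ⟹  sig = (2;(1,1,1))
  P = {1,3}:  v_{1} + v_{3} = v_{5} + v_{7} + v_{8}  ⟹  sig = (2;(1,1,1))
  P = {1,2}:  v_{1} + v_{2} = v_{4} + v_{5} + v_{8} + v_{9}  ⟹  sig = (2;(1,1,1,1))
  P = {0,1}:  v_{0} + v_{1} = 2·v_{5} + v_{6} + 2·v_{8} + v_{9}  ⟹  sig = (2;(1,1,2,2))
  P = {1,4,6}:  v_{1} + v_{4} + v_{6} = 2·v_{7} + v_{9}  ⟹  sig = (3;(1,2))
  P = {2,5,6,8}:  v_{2} + v_{5} + v_{6} + v_{8} = 0  ⟹  sig = (4;())
  P = {4,5,6,8}:  v_{4} + v_{5} + v_{6} + v_{8} = v_{7}  ⟹  sig = (4;(1))
  P = {5,7,8,9}:  v_{5} + v_{7} + v_{8} + v_{9} = v_{1}  ⟹  sig = (4;(1))

so the primitive-relation signature multiset is
{ (2;()) ×2,  (2;(1)),  (2;(1,1,1)) ×2,  (2;(1,1,1,1)),  (2;(1,1,2,2)),  (3;(1,2)),  (4;()),  (4;(1)) ×2 }


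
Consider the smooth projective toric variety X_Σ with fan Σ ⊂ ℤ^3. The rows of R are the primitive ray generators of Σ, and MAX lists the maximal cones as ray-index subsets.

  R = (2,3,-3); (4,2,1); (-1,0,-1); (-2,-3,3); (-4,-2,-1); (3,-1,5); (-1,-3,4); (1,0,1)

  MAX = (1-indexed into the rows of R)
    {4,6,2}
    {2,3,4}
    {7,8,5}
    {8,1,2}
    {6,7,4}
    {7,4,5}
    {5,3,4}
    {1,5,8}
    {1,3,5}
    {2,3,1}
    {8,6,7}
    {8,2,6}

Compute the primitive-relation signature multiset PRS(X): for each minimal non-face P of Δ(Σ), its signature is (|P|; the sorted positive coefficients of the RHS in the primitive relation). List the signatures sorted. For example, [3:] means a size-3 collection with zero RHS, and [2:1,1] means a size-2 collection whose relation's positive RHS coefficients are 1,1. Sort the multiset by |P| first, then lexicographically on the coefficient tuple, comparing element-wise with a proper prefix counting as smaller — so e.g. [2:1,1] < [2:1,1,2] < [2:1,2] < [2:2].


The 10 primitive collections of Σ (r=8, n=3):

  {1,4}:  v_{1} + v_{4} = 0  →  sig = [2:]
  {2,5}:  v_{2} + v_{5} = 0  →  sig = [2:]
  {3,8}:  v_{3} + v_{8} = 0  →  sig = [2:]
  {1,7}:  v_{1} + v_{7} = v_{8}  →  sig = [2:1]
  {2,7}:  v_{2} + v_{7} = v_{6}  →  sig = [2:1]
  {3,7}:  v_{3} + v_{7} = v_{4}  →  sig = [2:1]
  {4,8}:  v_{4} + v_{8} = v_{7}  →  sig = [2:1]
  {5,6}:  v_{5} + v_{6} = v_{7}  →  sig = [2:1]
  {1,6}:  v_{1} + v_{6} = v_{2} + v_{8}  →  sig = [2:1,1]
  {3,6}:  v_{3} + v_{6} = v_{2} + v_{4}  →  sig = [2:1,1]

so the primitive-relation signature multiset is
{ [2:] ×3,  [2:1] ×5,  [2:1,1] ×2 }


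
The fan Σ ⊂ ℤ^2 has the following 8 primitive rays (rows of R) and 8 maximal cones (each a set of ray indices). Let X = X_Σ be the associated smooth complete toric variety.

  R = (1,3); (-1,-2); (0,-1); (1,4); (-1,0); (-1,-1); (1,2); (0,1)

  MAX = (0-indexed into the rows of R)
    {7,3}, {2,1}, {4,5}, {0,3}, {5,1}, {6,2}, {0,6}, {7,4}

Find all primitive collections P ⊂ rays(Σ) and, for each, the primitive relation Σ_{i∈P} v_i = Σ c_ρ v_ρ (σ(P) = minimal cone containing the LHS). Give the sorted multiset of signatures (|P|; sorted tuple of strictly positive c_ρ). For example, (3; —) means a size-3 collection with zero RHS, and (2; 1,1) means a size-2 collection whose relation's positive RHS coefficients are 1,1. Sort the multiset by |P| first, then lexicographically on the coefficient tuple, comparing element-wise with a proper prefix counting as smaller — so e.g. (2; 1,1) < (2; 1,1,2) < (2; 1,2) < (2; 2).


Σ has 20 primitive collections:

  P={1,6}:  v_{1} + v_{6} = 0  →  sig = (2; —)
  P={2,7}:  v_{2} + v_{7} = 0  →  sig = (2; —)
  P={0,1}:  v_{0} + v_{1} = v_{7}  →  sig = (2; 1)
  P={0,2}:  v_{0} + v_{2} = v_{6}  →  sig = (2; 1)
  P={0,7}:  v_{0} + v_{7} = v_{3}  →  sig = (2; 1)
  P={1,7}:  v_{1} + v_{7} = v_{5}  →  sig = (2; 1)
  P={2,3}:  v_{2} + v_{3} = v_{0}  →  sig = (2; 1)
  P={2,4}:  v_{2} + v_{4} = v_{5}  →  sig = (2; 1)
  P={2,5}:  v_{2} + v_{5} = v_{1}  →  sig = (2; 1)
  P={5,6}:  v_{5} + v_{6} = v_{7}  →  sig = (2; 1)
  P={5,7}:  v_{5} + v_{7} = v_{4}  →  sig = (2; 1)
  P={6,7}:  v_{6} + v_{7} = v_{0}  →  sig = (2; 1)
  P={0,5}:  v_{0} + v_{5} = 2·v_{7}  →  sig = (2; 2)
  P={1,3}:  v_{1} + v_{3} = 2·v_{7}  →  sig = (2; 2)
  P={1,4}:  v_{1} + v_{4} = 2·v_{5}  →  sig = (2; 2)
  P={3,6}:  v_{3} + v_{6} = 2·v_{0}  →  sig = (2; 2)
  P={4,6}:  v_{4} + v_{6} = 2·v_{7}  →  sig = (2; 2)
  P={0,4}:  v_{0} + v_{4} = 3·v_{7}  →  sig = (2; 3)
  P={3,5}:  v_{3} + v_{5} = 3·v_{7}  →  sig = (2; 3)
  P={3,4}:  v_{3} + v_{4} = 4·v_{7}  →  sig = (2; 4)

Hence PRS(X_Σ) =
    |P|=2: 20 collections, coeffs (), (), (1), (1), (1), (1), (1), (1), (1), (1), (1), (1), (2), (2), (2), (2), (2), (3), (3), (4)
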